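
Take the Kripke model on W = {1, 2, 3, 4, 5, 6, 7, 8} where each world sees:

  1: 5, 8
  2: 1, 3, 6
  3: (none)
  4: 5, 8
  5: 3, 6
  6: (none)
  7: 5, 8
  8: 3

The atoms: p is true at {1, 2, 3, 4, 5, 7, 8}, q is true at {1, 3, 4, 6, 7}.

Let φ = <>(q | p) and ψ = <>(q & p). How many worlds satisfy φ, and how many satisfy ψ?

For <>(q | p):
1: successors {5, 8}; q | p there: 5:T, 8:T. ✓
2: successors {1, 3, 6}; q | p there: 1:T, 3:T, 6:T. ✓
3: no successors, so <>(q | p) fails. ✗
4: successors {5, 8}; q | p there: 5:T, 8:T. ✓
5: successors {3, 6}; q | p there: 3:T, 6:T. ✓
6: no successors, so <>(q | p) fails. ✗
7: successors {5, 8}; q | p there: 5:T, 8:T. ✓
8: successors {3}; q | p there: 3:T. ✓
— 6 worlds.
For <>(q & p):
1: successors {5, 8}; q & p there: 5:F, 8:F. ✗
2: successors {1, 3, 6}; q & p there: 1:T, 3:T, 6:F. ✓
3: no successors, so <>(q & p) fails. ✗
4: successors {5, 8}; q & p there: 5:F, 8:F. ✗
5: successors {3, 6}; q & p there: 3:T, 6:F. ✓
6: no successors, so <>(q & p) fails. ✗
7: successors {5, 8}; q & p there: 5:F, 8:F. ✗
8: successors {3}; q & p there: 3:T. ✓
— 3 worlds.

6 and 3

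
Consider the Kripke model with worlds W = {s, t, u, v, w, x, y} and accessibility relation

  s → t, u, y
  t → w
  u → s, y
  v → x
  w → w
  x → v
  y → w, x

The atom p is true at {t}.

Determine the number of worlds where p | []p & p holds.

s: p is F, []p & p is F. ✗
t: p is T, []p & p is F. ✓
u: p is F, []p & p is F. ✗
v: p is F, []p & p is F. ✗
w: p is F, []p & p is F. ✗
x: p is F, []p & p is F. ✗
y: p is F, []p & p is F. ✗
Satisfying worlds: {t}.

1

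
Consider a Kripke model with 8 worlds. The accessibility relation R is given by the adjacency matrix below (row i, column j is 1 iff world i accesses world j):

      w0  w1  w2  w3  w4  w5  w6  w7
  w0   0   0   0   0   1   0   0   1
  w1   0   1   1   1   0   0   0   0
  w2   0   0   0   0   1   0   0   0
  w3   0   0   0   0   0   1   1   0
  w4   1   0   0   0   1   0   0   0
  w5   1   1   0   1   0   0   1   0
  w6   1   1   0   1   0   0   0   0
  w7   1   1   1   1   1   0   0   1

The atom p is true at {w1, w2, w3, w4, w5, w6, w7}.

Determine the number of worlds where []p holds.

w0: successors {w4, w7}; p there: w4:T, w7:T. ✓
w1: successors {w1, w2, w3}; p there: w1:T, w2:T, w3:T. ✓
w2: successors {w4}; p there: w4:T. ✓
w3: successors {w5, w6}; p there: w5:T, w6:T. ✓
w4: successors {w0, w4}; p there: w0:F, w4:T. ✗
w5: successors {w0, w1, w3, w6}; p there: w0:F, w1:T, w3:T, w6:T. ✗
w6: successors {w0, w1, w3}; p there: w0:F, w1:T, w3:T. ✗
w7: successors {w0, w1, w2, w3, w4, w7}; p there: w0:F, w1:T, w2:T, w3:T, w4:T, w7:T. ✗
Satisfying worlds: {w0, w1, w2, w3}.

4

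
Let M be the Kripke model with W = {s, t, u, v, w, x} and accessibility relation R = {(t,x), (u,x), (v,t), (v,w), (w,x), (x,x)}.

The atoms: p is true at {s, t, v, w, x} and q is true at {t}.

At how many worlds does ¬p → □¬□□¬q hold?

5

s: ¬p is F, □¬□□¬q is T. ✓
t: ¬p is F, □¬□□¬q is F. ✓
u: ¬p is T, □¬□□¬q is F. ✗
v: ¬p is F, □¬□□¬q is F. ✓
w: ¬p is F, □¬□□¬q is F. ✓
x: ¬p is F, □¬□□¬q is F. ✓
Satisfying worlds: {s, t, v, w, x}.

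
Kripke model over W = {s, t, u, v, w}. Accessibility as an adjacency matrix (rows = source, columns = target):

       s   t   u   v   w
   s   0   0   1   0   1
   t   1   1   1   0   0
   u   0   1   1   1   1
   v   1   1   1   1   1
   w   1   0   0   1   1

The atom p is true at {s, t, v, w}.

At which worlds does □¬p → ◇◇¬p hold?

{s, t, u, v, w}

s: □¬p is F, ◇◇¬p is T. ✓
t: □¬p is F, ◇◇¬p is T. ✓
u: □¬p is F, ◇◇¬p is T. ✓
v: □¬p is F, ◇◇¬p is T. ✓
w: □¬p is F, ◇◇¬p is T. ✓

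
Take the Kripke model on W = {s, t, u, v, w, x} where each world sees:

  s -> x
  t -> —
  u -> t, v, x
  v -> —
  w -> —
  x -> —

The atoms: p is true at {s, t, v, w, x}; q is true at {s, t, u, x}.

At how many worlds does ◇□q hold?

s: successors {x}; □q there: x:T. ✓
t: no successors, so ◇□q fails. ✗
u: successors {t, v, x}; □q there: t:T, v:T, x:T. ✓
v: no successors, so ◇□q fails. ✗
w: no successors, so ◇□q fails. ✗
x: no successors, so ◇□q fails. ✗
Satisfying worlds: {s, u}.

2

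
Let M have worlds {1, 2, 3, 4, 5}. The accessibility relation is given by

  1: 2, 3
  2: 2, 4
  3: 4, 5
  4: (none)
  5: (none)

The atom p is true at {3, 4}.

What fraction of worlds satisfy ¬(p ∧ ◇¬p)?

4/5

1: p ∧ ◇¬p is F. ✓
2: p ∧ ◇¬p is F. ✓
3: p ∧ ◇¬p is T. ✗
4: p ∧ ◇¬p is F. ✓
5: p ∧ ◇¬p is F. ✓
That's 4 of 5 worlds, so 4/5.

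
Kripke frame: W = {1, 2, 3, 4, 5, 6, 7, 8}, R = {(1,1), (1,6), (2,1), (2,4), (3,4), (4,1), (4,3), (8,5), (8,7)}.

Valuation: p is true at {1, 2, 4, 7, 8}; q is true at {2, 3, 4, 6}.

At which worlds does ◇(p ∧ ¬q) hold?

{1, 2, 4, 8}

1: successors {1, 6}; p ∧ ¬q there: 1:T, 6:F. ✓
2: successors {1, 4}; p ∧ ¬q there: 1:T, 4:F. ✓
3: successors {4}; p ∧ ¬q there: 4:F. ✗
4: successors {1, 3}; p ∧ ¬q there: 1:T, 3:F. ✓
5: no successors, so ◇(p ∧ ¬q) fails. ✗
6: no successors, so ◇(p ∧ ¬q) fails. ✗
7: no successors, so ◇(p ∧ ¬q) fails. ✗
8: successors {5, 7}; p ∧ ¬q there: 5:F, 7:T. ✓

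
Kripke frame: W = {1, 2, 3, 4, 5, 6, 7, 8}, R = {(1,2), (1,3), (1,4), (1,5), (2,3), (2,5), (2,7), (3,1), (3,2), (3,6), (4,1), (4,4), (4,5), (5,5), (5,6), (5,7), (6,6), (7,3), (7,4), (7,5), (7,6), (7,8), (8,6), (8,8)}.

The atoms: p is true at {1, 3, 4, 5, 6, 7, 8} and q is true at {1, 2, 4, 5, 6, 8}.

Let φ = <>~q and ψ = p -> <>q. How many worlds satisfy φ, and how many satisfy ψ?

4 and 8

For <>~q:
1: successors {2, 3, 4, 5}; ~q there: 2:F, 3:T, 4:F, 5:F. ✓
2: successors {3, 5, 7}; ~q there: 3:T, 5:F, 7:T. ✓
3: successors {1, 2, 6}; ~q there: 1:F, 2:F, 6:F. ✗
4: successors {1, 4, 5}; ~q there: 1:F, 4:F, 5:F. ✗
5: successors {5, 6, 7}; ~q there: 5:F, 6:F, 7:T. ✓
6: successors {6}; ~q there: 6:F. ✗
7: successors {3, 4, 5, 6, 8}; ~q there: 3:T, 4:F, 5:F, 6:F, 8:F. ✓
8: successors {6, 8}; ~q there: 6:F, 8:F. ✗
— 4 worlds.
For p -> <>q:
1: p is T, <>q is T. ✓
2: p is F, <>q is T. ✓
3: p is T, <>q is T. ✓
4: p is T, <>q is T. ✓
5: p is T, <>q is T. ✓
6: p is T, <>q is T. ✓
7: p is T, <>q is T. ✓
8: p is T, <>q is T. ✓
— 8 worlds.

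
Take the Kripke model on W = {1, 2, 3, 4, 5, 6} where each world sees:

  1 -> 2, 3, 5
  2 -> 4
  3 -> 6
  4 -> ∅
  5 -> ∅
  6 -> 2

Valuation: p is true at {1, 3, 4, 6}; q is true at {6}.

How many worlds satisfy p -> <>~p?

4

1: p is T, <>~p is T. ✓
2: p is F, <>~p is F. ✓
3: p is T, <>~p is F. ✗
4: p is T, <>~p is F. ✗
5: p is F, <>~p is F. ✓
6: p is T, <>~p is T. ✓
Satisfying worlds: {1, 2, 5, 6}.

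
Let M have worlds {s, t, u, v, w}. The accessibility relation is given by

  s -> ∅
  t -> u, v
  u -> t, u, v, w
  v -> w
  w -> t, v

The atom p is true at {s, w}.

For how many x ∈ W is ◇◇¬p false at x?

s: no successors, so ◇◇¬p fails. ✗
t: successors {u, v}; ◇¬p there: u:T, v:F. ✓
u: successors {t, u, v, w}; ◇¬p there: t:T, u:T, v:F, w:T. ✓
v: successors {w}; ◇¬p there: w:T. ✓
w: successors {t, v}; ◇¬p there: t:T, v:F. ✓
Satisfying worlds: {t, u, v, w}.
So ◇◇¬p fails at the other 1 world.

1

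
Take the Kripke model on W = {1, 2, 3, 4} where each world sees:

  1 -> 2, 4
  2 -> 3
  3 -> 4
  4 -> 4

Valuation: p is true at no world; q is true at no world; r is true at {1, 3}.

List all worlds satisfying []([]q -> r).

1: successors {2, 4}; []q -> r there: 2:T, 4:T. ✓
2: successors {3}; []q -> r there: 3:T. ✓
3: successors {4}; []q -> r there: 4:T. ✓
4: successors {4}; []q -> r there: 4:T. ✓

{1, 2, 3, 4}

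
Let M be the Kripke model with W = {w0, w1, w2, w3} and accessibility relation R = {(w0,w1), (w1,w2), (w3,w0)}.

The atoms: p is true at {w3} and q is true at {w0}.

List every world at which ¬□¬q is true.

w0: □¬q is T. ✗
w1: □¬q is T. ✗
w2: □¬q is T. ✗
w3: □¬q is F. ✓

{w3}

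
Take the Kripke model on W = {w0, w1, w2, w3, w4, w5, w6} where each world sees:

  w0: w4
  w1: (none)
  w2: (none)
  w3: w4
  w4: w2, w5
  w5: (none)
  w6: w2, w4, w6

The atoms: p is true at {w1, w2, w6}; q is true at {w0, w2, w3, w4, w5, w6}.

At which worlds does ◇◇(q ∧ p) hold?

w0: successors {w4}; ◇(q ∧ p) there: w4:T. ✓
w1: no successors, so ◇◇(q ∧ p) fails. ✗
w2: no successors, so ◇◇(q ∧ p) fails. ✗
w3: successors {w4}; ◇(q ∧ p) there: w4:T. ✓
w4: successors {w2, w5}; ◇(q ∧ p) there: w2:F, w5:F. ✗
w5: no successors, so ◇◇(q ∧ p) fails. ✗
w6: successors {w2, w4, w6}; ◇(q ∧ p) there: w2:F, w4:T, w6:T. ✓

{w0, w3, w6}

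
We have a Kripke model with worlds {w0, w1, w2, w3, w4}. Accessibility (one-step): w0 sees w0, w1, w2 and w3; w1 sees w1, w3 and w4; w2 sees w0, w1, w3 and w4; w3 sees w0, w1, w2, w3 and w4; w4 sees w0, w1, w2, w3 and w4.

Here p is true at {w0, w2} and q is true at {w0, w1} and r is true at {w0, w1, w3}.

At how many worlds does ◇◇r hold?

w0: successors {w0, w1, w2, w3}; ◇r there: w0:T, w1:T, w2:T, w3:T. ✓
w1: successors {w1, w3, w4}; ◇r there: w1:T, w3:T, w4:T. ✓
w2: successors {w0, w1, w3, w4}; ◇r there: w0:T, w1:T, w3:T, w4:T. ✓
w3: successors {w0, w1, w2, w3, w4}; ◇r there: w0:T, w1:T, w2:T, w3:T, w4:T. ✓
w4: successors {w0, w1, w2, w3, w4}; ◇r there: w0:T, w1:T, w2:T, w3:T, w4:T. ✓
Satisfying worlds: {w0, w1, w2, w3, w4}.

5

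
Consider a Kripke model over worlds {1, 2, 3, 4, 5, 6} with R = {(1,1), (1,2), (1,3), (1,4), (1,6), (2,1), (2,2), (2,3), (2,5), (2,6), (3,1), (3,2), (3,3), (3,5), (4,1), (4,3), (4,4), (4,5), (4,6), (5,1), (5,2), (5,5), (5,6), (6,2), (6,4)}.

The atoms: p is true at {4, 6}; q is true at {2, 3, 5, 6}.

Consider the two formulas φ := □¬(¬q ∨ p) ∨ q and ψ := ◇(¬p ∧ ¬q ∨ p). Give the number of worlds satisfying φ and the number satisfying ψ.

For □¬(¬q ∨ p) ∨ q:
1: □¬(¬q ∨ p) is F, q is F. ✗
2: □¬(¬q ∨ p) is F, q is T. ✓
3: □¬(¬q ∨ p) is F, q is T. ✓
4: □¬(¬q ∨ p) is F, q is F. ✗
5: □¬(¬q ∨ p) is F, q is T. ✓
6: □¬(¬q ∨ p) is F, q is T. ✓
— 4 worlds.
For ◇(¬p ∧ ¬q ∨ p):
1: successors {1, 2, 3, 4, 6}; ¬p ∧ ¬q ∨ p there: 1:T, 2:F, 3:F, 4:T, 6:T. ✓
2: successors {1, 2, 3, 5, 6}; ¬p ∧ ¬q ∨ p there: 1:T, 2:F, 3:F, 5:F, 6:T. ✓
3: successors {1, 2, 3, 5}; ¬p ∧ ¬q ∨ p there: 1:T, 2:F, 3:F, 5:F. ✓
4: successors {1, 3, 4, 5, 6}; ¬p ∧ ¬q ∨ p there: 1:T, 3:F, 4:T, 5:F, 6:T. ✓
5: successors {1, 2, 5, 6}; ¬p ∧ ¬q ∨ p there: 1:T, 2:F, 5:F, 6:T. ✓
6: successors {2, 4}; ¬p ∧ ¬q ∨ p there: 2:F, 4:T. ✓
— 6 worlds.

4 and 6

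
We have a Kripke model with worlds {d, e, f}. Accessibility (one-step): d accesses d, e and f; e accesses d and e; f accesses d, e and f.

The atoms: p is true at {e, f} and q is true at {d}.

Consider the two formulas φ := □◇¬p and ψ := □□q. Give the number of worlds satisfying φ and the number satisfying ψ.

3 and 0

For □◇¬p:
d: successors {d, e, f}; ◇¬p there: d:T, e:T, f:T. ✓
e: successors {d, e}; ◇¬p there: d:T, e:T. ✓
f: successors {d, e, f}; ◇¬p there: d:T, e:T, f:T. ✓
— 3 worlds.
For □□q:
d: successors {d, e, f}; □q there: d:F, e:F, f:F. ✗
e: successors {d, e}; □q there: d:F, e:F. ✗
f: successors {d, e, f}; □q there: d:F, e:F, f:F. ✗
— 0 worlds.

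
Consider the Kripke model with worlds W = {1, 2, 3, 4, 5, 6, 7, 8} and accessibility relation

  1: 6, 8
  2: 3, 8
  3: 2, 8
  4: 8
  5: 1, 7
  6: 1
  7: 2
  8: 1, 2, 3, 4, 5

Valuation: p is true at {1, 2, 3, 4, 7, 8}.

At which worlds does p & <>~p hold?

{1, 8}

1: p is T, <>~p is T. ✓
2: p is T, <>~p is F. ✗
3: p is T, <>~p is F. ✗
4: p is T, <>~p is F. ✗
5: p is F, <>~p is F. ✗
6: p is F, <>~p is F. ✗
7: p is T, <>~p is F. ✗
8: p is T, <>~p is T. ✓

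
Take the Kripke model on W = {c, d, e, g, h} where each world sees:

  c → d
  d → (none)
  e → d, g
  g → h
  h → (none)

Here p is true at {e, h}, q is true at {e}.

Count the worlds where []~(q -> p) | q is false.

c: []~(q -> p) is F, q is F. ✗
d: []~(q -> p) is T, q is F. ✓
e: []~(q -> p) is F, q is T. ✓
g: []~(q -> p) is F, q is F. ✗
h: []~(q -> p) is T, q is F. ✓
Satisfying worlds: {d, e, h}.
So []~(q -> p) | q fails at the other 2 worlds.

2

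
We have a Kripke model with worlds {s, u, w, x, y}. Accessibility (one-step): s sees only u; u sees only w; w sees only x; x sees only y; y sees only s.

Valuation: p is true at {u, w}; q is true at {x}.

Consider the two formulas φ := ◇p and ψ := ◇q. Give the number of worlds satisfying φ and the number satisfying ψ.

For ◇p:
s: successors {u}; p there: u:T. ✓
u: successors {w}; p there: w:T. ✓
w: successors {x}; p there: x:F. ✗
x: successors {y}; p there: y:F. ✗
y: successors {s}; p there: s:F. ✗
— 2 worlds.
For ◇q:
s: successors {u}; q there: u:F. ✗
u: successors {w}; q there: w:F. ✗
w: successors {x}; q there: x:T. ✓
x: successors {y}; q there: y:F. ✗
y: successors {s}; q there: s:F. ✗
— 1 world.

2 and 1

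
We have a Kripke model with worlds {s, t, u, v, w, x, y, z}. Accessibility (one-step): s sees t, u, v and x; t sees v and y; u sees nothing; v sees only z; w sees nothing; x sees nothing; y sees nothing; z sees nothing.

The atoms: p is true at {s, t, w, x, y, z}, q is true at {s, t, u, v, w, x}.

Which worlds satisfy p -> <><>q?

{s, u, v}

s: p is T, <><>q is T. ✓
t: p is T, <><>q is F. ✗
u: p is F, <><>q is F. ✓
v: p is F, <><>q is F. ✓
w: p is T, <><>q is F. ✗
x: p is T, <><>q is F. ✗
y: p is T, <><>q is F. ✗
z: p is T, <><>q is F. ✗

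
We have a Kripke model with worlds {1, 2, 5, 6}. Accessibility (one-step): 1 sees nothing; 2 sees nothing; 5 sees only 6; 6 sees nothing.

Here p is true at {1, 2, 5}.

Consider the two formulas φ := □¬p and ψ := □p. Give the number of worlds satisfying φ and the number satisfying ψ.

For □¬p:
1: no successors, so □¬p holds vacuously. ✓
2: no successors, so □¬p holds vacuously. ✓
5: successors {6}; ¬p there: 6:T. ✓
6: no successors, so □¬p holds vacuously. ✓
— 4 worlds.
For □p:
1: no successors, so □p holds vacuously. ✓
2: no successors, so □p holds vacuously. ✓
5: successors {6}; p there: 6:F. ✗
6: no successors, so □p holds vacuously. ✓
— 3 worlds.

4 and 3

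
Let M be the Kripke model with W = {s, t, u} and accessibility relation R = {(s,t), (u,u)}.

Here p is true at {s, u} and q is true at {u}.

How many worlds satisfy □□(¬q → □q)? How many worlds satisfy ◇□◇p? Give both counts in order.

For □□(¬q → □q):
s: successors {t}; □(¬q → □q) there: t:T. ✓
t: no successors, so □□(¬q → □q) holds vacuously. ✓
u: successors {u}; □(¬q → □q) there: u:T. ✓
— 3 worlds.
For ◇□◇p:
s: successors {t}; □◇p there: t:T. ✓
t: no successors, so ◇□◇p fails. ✗
u: successors {u}; □◇p there: u:T. ✓
— 2 worlds.

3 and 2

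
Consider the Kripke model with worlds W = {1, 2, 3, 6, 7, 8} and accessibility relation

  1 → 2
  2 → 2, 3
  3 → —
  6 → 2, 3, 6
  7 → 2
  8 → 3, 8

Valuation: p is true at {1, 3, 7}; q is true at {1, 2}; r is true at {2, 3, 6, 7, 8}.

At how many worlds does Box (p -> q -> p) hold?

6

1: successors {2}; p -> q -> p there: 2:T. ✓
2: successors {2, 3}; p -> q -> p there: 2:T, 3:T. ✓
3: no successors, so Box (p -> q -> p) holds vacuously. ✓
6: successors {2, 3, 6}; p -> q -> p there: 2:T, 3:T, 6:T. ✓
7: successors {2}; p -> q -> p there: 2:T. ✓
8: successors {3, 8}; p -> q -> p there: 3:T, 8:T. ✓
Satisfying worlds: {1, 2, 3, 6, 7, 8}.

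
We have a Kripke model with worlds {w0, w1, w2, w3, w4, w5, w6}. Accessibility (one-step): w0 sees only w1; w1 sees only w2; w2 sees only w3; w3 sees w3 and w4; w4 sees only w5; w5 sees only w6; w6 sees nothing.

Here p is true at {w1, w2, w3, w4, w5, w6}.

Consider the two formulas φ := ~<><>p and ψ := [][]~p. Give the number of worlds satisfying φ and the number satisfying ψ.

For ~<><>p:
w0: <><>p is T. ✗
w1: <><>p is T. ✗
w2: <><>p is T. ✗
w3: <><>p is T. ✗
w4: <><>p is T. ✗
w5: <><>p is F. ✓
w6: <><>p is F. ✓
— 2 worlds.
For [][]~p:
w0: successors {w1}; []~p there: w1:F. ✗
w1: successors {w2}; []~p there: w2:F. ✗
w2: successors {w3}; []~p there: w3:F. ✗
w3: successors {w3, w4}; []~p there: w3:F, w4:F. ✗
w4: successors {w5}; []~p there: w5:F. ✗
w5: successors {w6}; []~p there: w6:T. ✓
w6: no successors, so [][]~p holds vacuously. ✓
— 2 worlds.

2 and 2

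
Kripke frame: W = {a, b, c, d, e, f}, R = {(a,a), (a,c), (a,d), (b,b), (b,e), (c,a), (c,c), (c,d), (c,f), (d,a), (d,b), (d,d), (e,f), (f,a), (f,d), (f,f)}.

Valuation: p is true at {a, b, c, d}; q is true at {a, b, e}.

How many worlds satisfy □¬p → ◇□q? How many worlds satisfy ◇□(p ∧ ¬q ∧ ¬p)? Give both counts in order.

For □¬p → ◇□q:
a: □¬p is F, ◇□q is F. ✓
b: □¬p is F, ◇□q is T. ✓
c: □¬p is F, ◇□q is F. ✓
d: □¬p is F, ◇□q is T. ✓
e: □¬p is T, ◇□q is F. ✗
f: □¬p is F, ◇□q is F. ✓
— 5 worlds.
For ◇□(p ∧ ¬q ∧ ¬p):
a: successors {a, c, d}; □(p ∧ ¬q ∧ ¬p) there: a:F, c:F, d:F. ✗
b: successors {b, e}; □(p ∧ ¬q ∧ ¬p) there: b:F, e:F. ✗
c: successors {a, c, d, f}; □(p ∧ ¬q ∧ ¬p) there: a:F, c:F, d:F, f:F. ✗
d: successors {a, b, d}; □(p ∧ ¬q ∧ ¬p) there: a:F, b:F, d:F. ✗
e: successors {f}; □(p ∧ ¬q ∧ ¬p) there: f:F. ✗
f: successors {a, d, f}; □(p ∧ ¬q ∧ ¬p) there: a:F, d:F, f:F. ✗
— 0 worlds.

5 and 0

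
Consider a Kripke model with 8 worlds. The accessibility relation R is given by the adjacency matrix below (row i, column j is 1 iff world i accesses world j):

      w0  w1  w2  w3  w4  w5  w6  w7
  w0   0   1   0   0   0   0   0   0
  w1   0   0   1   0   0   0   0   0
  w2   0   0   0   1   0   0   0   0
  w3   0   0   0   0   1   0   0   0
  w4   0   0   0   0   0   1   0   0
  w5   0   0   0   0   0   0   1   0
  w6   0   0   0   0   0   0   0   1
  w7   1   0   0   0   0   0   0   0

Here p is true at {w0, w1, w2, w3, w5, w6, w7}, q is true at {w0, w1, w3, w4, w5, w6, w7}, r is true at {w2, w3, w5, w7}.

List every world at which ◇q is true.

w0: successors {w1}; q there: w1:T. ✓
w1: successors {w2}; q there: w2:F. ✗
w2: successors {w3}; q there: w3:T. ✓
w3: successors {w4}; q there: w4:T. ✓
w4: successors {w5}; q there: w5:T. ✓
w5: successors {w6}; q there: w6:T. ✓
w6: successors {w7}; q there: w7:T. ✓
w7: successors {w0}; q there: w0:T. ✓

{w0, w2, w3, w4, w5, w6, w7}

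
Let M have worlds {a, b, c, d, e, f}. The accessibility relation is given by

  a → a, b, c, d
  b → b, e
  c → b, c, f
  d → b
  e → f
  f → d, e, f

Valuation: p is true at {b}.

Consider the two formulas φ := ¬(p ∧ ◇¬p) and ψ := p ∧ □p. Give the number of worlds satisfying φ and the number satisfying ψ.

For ¬(p ∧ ◇¬p):
a: p ∧ ◇¬p is F. ✓
b: p ∧ ◇¬p is T. ✗
c: p ∧ ◇¬p is F. ✓
d: p ∧ ◇¬p is F. ✓
e: p ∧ ◇¬p is F. ✓
f: p ∧ ◇¬p is F. ✓
— 5 worlds.
For p ∧ □p:
a: p is F, □p is F. ✗
b: p is T, □p is F. ✗
c: p is F, □p is F. ✗
d: p is F, □p is T. ✗
e: p is F, □p is F. ✗
f: p is F, □p is F. ✗
— 0 worlds.

5 and 0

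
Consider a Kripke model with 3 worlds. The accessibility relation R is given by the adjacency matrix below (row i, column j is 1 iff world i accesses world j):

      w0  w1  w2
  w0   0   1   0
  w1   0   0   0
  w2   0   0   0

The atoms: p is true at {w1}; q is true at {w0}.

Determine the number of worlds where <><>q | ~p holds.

w0: <><>q is F, ~p is T. ✓
w1: <><>q is F, ~p is F. ✗
w2: <><>q is F, ~p is T. ✓
Satisfying worlds: {w0, w2}.

2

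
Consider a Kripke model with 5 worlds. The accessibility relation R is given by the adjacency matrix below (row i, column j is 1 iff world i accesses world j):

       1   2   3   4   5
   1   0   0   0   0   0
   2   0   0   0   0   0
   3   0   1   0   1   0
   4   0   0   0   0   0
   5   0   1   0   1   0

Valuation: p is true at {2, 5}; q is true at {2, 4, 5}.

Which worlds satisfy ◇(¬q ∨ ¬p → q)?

1: no successors, so ◇(¬q ∨ ¬p → q) fails. ✗
2: no successors, so ◇(¬q ∨ ¬p → q) fails. ✗
3: successors {2, 4}; ¬q ∨ ¬p → q there: 2:T, 4:T. ✓
4: no successors, so ◇(¬q ∨ ¬p → q) fails. ✗
5: successors {2, 4}; ¬q ∨ ¬p → q there: 2:T, 4:T. ✓

{3, 5}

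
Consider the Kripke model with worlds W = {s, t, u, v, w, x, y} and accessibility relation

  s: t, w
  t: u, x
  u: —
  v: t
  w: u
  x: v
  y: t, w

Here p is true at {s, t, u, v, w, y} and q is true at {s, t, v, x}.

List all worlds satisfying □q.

s: successors {t, w}; q there: t:T, w:F. ✗
t: successors {u, x}; q there: u:F, x:T. ✗
u: no successors, so □q holds vacuously. ✓
v: successors {t}; q there: t:T. ✓
w: successors {u}; q there: u:F. ✗
x: successors {v}; q there: v:T. ✓
y: successors {t, w}; q there: t:T, w:F. ✗

{u, v, x}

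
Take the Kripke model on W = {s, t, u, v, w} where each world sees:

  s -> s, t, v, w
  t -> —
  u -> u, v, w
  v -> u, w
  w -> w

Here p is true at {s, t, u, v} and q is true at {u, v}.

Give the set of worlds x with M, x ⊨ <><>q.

{s, u, v}

s: successors {s, t, v, w}; <>q there: s:T, t:F, v:T, w:F. ✓
t: no successors, so <><>q fails. ✗
u: successors {u, v, w}; <>q there: u:T, v:T, w:F. ✓
v: successors {u, w}; <>q there: u:T, w:F. ✓
w: successors {w}; <>q there: w:F. ✗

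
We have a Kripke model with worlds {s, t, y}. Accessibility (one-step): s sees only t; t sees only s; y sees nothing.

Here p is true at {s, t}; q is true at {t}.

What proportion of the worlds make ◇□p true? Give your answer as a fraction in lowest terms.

s: successors {t}; □p there: t:T. ✓
t: successors {s}; □p there: s:T. ✓
y: no successors, so ◇□p fails. ✗
That's 2 of 3 worlds, so 2/3.

2/3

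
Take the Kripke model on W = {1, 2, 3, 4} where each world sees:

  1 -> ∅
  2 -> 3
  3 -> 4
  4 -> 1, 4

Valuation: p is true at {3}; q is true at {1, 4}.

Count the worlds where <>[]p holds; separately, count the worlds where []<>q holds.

1 and 3

For <>[]p:
1: no successors, so <>[]p fails. ✗
2: successors {3}; []p there: 3:F. ✗
3: successors {4}; []p there: 4:F. ✗
4: successors {1, 4}; []p there: 1:T, 4:F. ✓
— 1 world.
For []<>q:
1: no successors, so []<>q holds vacuously. ✓
2: successors {3}; <>q there: 3:T. ✓
3: successors {4}; <>q there: 4:T. ✓
4: successors {1, 4}; <>q there: 1:F, 4:T. ✗
— 3 worlds.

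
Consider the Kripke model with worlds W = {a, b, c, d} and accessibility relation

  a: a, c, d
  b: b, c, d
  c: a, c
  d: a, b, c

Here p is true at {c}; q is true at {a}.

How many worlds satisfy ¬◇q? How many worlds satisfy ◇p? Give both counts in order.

For ¬◇q:
a: ◇q is T. ✗
b: ◇q is F. ✓
c: ◇q is T. ✗
d: ◇q is T. ✗
— 1 world.
For ◇p:
a: successors {a, c, d}; p there: a:F, c:T, d:F. ✓
b: successors {b, c, d}; p there: b:F, c:T, d:F. ✓
c: successors {a, c}; p there: a:F, c:T. ✓
d: successors {a, b, c}; p there: a:F, b:F, c:T. ✓
— 4 worlds.

1 and 4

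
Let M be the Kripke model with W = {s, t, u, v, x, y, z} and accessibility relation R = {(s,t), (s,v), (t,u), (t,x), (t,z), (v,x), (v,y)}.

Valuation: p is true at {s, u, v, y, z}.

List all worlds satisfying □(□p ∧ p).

s: successors {t, v}; □p ∧ p there: t:F, v:F. ✗
t: successors {u, x, z}; □p ∧ p there: u:T, x:F, z:T. ✗
u: no successors, so □(□p ∧ p) holds vacuously. ✓
v: successors {x, y}; □p ∧ p there: x:F, y:T. ✗
x: no successors, so □(□p ∧ p) holds vacuously. ✓
y: no successors, so □(□p ∧ p) holds vacuously. ✓
z: no successors, so □(□p ∧ p) holds vacuously. ✓

{u, x, y, z}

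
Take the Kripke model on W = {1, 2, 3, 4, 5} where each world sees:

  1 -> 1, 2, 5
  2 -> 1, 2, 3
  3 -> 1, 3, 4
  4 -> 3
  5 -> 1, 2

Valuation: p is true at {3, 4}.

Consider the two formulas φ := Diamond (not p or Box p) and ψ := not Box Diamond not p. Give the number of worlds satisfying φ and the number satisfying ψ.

4 and 1

For Diamond (not p or Box p):
1: successors {1, 2, 5}; not p or Box p there: 1:T, 2:T, 5:T. ✓
2: successors {1, 2, 3}; not p or Box p there: 1:T, 2:T, 3:F. ✓
3: successors {1, 3, 4}; not p or Box p there: 1:T, 3:F, 4:T. ✓
4: successors {3}; not p or Box p there: 3:F. ✗
5: successors {1, 2}; not p or Box p there: 1:T, 2:T. ✓
— 4 worlds.
For not Box Diamond not p:
1: Box Diamond not p is T. ✗
2: Box Diamond not p is T. ✗
3: Box Diamond not p is F. ✓
4: Box Diamond not p is T. ✗
5: Box Diamond not p is T. ✗
— 1 world.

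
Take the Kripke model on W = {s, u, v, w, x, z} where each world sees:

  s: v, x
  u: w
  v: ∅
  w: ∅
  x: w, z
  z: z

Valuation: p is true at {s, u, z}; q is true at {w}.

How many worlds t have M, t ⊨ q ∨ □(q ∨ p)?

s: q is F, □(q ∨ p) is F. ✗
u: q is F, □(q ∨ p) is T. ✓
v: q is F, □(q ∨ p) is T. ✓
w: q is T, □(q ∨ p) is T. ✓
x: q is F, □(q ∨ p) is T. ✓
z: q is F, □(q ∨ p) is T. ✓
Satisfying worlds: {u, v, w, x, z}.

5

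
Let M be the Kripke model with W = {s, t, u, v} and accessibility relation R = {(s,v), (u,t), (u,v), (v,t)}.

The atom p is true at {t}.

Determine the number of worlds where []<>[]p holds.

s: successors {v}; <>[]p there: v:T. ✓
t: no successors, so []<>[]p holds vacuously. ✓
u: successors {t, v}; <>[]p there: t:F, v:T. ✗
v: successors {t}; <>[]p there: t:F. ✗
Satisfying worlds: {s, t}.

2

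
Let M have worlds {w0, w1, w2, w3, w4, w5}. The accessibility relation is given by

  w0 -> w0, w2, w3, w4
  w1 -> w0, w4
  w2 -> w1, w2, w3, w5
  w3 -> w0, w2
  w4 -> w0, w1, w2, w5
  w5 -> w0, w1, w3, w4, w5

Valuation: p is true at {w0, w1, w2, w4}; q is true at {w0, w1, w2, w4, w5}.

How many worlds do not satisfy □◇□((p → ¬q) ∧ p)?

6

w0: successors {w0, w2, w3, w4}; ◇□((p → ¬q) ∧ p) there: w0:F, w2:F, w3:F, w4:F. ✗
w1: successors {w0, w4}; ◇□((p → ¬q) ∧ p) there: w0:F, w4:F. ✗
w2: successors {w1, w2, w3, w5}; ◇□((p → ¬q) ∧ p) there: w1:F, w2:F, w3:F, w5:F. ✗
w3: successors {w0, w2}; ◇□((p → ¬q) ∧ p) there: w0:F, w2:F. ✗
w4: successors {w0, w1, w2, w5}; ◇□((p → ¬q) ∧ p) there: w0:F, w1:F, w2:F, w5:F. ✗
w5: successors {w0, w1, w3, w4, w5}; ◇□((p → ¬q) ∧ p) there: w0:F, w1:F, w3:F, w4:F, w5:F. ✗
Satisfying worlds: ∅.
So □◇□((p → ¬q) ∧ p) fails at the other 6 worlds.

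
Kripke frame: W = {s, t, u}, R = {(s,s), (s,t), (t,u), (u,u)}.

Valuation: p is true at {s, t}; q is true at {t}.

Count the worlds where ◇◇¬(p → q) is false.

2

s: successors {s, t}; ◇¬(p → q) there: s:T, t:F. ✓
t: successors {u}; ◇¬(p → q) there: u:F. ✗
u: successors {u}; ◇¬(p → q) there: u:F. ✗
Satisfying worlds: {s}.
So ◇◇¬(p → q) fails at the other 2 worlds.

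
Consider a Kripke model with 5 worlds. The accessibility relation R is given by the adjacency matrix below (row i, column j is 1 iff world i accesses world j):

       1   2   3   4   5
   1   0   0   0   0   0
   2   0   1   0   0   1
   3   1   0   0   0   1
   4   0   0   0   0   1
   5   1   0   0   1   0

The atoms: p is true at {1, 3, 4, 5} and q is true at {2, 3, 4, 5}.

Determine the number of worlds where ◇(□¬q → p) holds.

4

1: no successors, so ◇(□¬q → p) fails. ✗
2: successors {2, 5}; □¬q → p there: 2:T, 5:T. ✓
3: successors {1, 5}; □¬q → p there: 1:T, 5:T. ✓
4: successors {5}; □¬q → p there: 5:T. ✓
5: successors {1, 4}; □¬q → p there: 1:T, 4:T. ✓
Satisfying worlds: {2, 3, 4, 5}.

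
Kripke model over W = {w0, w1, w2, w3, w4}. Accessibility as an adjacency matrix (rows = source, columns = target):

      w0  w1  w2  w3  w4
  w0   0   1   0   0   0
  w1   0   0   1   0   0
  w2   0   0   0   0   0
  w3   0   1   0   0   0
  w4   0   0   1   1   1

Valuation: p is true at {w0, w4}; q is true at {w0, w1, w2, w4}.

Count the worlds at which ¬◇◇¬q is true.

w0: ◇◇¬q is F. ✓
w1: ◇◇¬q is F. ✓
w2: ◇◇¬q is F. ✓
w3: ◇◇¬q is F. ✓
w4: ◇◇¬q is T. ✗
Satisfying worlds: {w0, w1, w2, w3}.

4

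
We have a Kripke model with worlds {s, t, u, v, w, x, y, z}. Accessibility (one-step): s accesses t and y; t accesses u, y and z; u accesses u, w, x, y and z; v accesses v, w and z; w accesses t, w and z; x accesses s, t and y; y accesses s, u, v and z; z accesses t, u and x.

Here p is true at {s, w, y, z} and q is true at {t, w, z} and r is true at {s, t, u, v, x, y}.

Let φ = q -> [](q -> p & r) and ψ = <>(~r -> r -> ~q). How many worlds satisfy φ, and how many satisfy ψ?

For q -> [](q -> p & r):
s: q is F, [](q -> p & r) is F. ✓
t: q is T, [](q -> p & r) is F. ✗
u: q is F, [](q -> p & r) is F. ✓
v: q is F, [](q -> p & r) is F. ✓
w: q is T, [](q -> p & r) is F. ✗
x: q is F, [](q -> p & r) is F. ✓
y: q is F, [](q -> p & r) is F. ✓
z: q is T, [](q -> p & r) is F. ✗
— 5 worlds.
For <>(~r -> r -> ~q):
s: successors {t, y}; ~r -> r -> ~q there: t:T, y:T. ✓
t: successors {u, y, z}; ~r -> r -> ~q there: u:T, y:T, z:T. ✓
u: successors {u, w, x, y, z}; ~r -> r -> ~q there: u:T, w:T, x:T, y:T, z:T. ✓
v: successors {v, w, z}; ~r -> r -> ~q there: v:T, w:T, z:T. ✓
w: successors {t, w, z}; ~r -> r -> ~q there: t:T, w:T, z:T. ✓
x: successors {s, t, y}; ~r -> r -> ~q there: s:T, t:T, y:T. ✓
y: successors {s, u, v, z}; ~r -> r -> ~q there: s:T, u:T, v:T, z:T. ✓
z: successors {t, u, x}; ~r -> r -> ~q there: t:T, u:T, x:T. ✓
— 8 worlds.

5 and 8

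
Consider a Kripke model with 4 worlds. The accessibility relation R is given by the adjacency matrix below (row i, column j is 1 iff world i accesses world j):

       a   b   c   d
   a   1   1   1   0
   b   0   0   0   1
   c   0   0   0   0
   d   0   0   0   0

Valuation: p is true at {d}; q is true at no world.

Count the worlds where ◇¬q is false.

2

a: successors {a, b, c}; ¬q there: a:T, b:T, c:T. ✓
b: successors {d}; ¬q there: d:T. ✓
c: no successors, so ◇¬q fails. ✗
d: no successors, so ◇¬q fails. ✗
Satisfying worlds: {a, b}.
So ◇¬q fails at the other 2 worlds.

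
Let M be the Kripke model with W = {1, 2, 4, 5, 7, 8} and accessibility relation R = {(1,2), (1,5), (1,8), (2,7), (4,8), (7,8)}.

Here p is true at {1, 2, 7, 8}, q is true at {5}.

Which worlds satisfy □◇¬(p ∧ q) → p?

{1, 2, 4, 7, 8}

1: □◇¬(p ∧ q) is F, p is T. ✓
2: □◇¬(p ∧ q) is T, p is T. ✓
4: □◇¬(p ∧ q) is F, p is F. ✓
5: □◇¬(p ∧ q) is T, p is F. ✗
7: □◇¬(p ∧ q) is F, p is T. ✓
8: □◇¬(p ∧ q) is T, p is T. ✓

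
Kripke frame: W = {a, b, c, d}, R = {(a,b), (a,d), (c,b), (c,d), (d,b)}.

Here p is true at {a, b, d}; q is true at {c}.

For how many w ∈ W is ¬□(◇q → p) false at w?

a: □(◇q → p) is T. ✗
b: □(◇q → p) is T. ✗
c: □(◇q → p) is T. ✗
d: □(◇q → p) is T. ✗
Satisfying worlds: ∅.
So ¬□(◇q → p) fails at the other 4 worlds.

4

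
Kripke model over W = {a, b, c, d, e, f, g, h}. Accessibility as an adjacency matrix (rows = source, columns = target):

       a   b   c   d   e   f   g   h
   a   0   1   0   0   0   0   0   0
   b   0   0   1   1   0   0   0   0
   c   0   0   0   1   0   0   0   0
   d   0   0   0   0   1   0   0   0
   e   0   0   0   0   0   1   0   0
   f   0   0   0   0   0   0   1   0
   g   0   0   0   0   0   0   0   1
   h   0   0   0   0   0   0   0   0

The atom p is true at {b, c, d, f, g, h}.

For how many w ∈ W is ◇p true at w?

6

a: successors {b}; p there: b:T. ✓
b: successors {c, d}; p there: c:T, d:T. ✓
c: successors {d}; p there: d:T. ✓
d: successors {e}; p there: e:F. ✗
e: successors {f}; p there: f:T. ✓
f: successors {g}; p there: g:T. ✓
g: successors {h}; p there: h:T. ✓
h: no successors, so ◇p fails. ✗
Satisfying worlds: {a, b, c, e, f, g}.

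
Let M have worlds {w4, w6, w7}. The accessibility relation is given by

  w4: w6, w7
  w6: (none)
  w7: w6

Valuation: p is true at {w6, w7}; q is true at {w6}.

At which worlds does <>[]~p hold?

{w4, w7}

w4: successors {w6, w7}; []~p there: w6:T, w7:F. ✓
w6: no successors, so <>[]~p fails. ✗
w7: successors {w6}; []~p there: w6:T. ✓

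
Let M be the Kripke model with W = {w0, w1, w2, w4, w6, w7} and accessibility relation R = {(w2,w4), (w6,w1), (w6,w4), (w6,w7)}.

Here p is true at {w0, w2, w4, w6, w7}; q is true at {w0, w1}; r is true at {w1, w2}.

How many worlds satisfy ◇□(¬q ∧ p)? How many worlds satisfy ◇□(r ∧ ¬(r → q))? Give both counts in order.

2 and 2

For ◇□(¬q ∧ p):
w0: no successors, so ◇□(¬q ∧ p) fails. ✗
w1: no successors, so ◇□(¬q ∧ p) fails. ✗
w2: successors {w4}; □(¬q ∧ p) there: w4:T. ✓
w4: no successors, so ◇□(¬q ∧ p) fails. ✗
w6: successors {w1, w4, w7}; □(¬q ∧ p) there: w1:T, w4:T, w7:T. ✓
w7: no successors, so ◇□(¬q ∧ p) fails. ✗
— 2 worlds.
For ◇□(r ∧ ¬(r → q)):
w0: no successors, so ◇□(r ∧ ¬(r → q)) fails. ✗
w1: no successors, so ◇□(r ∧ ¬(r → q)) fails. ✗
w2: successors {w4}; □(r ∧ ¬(r → q)) there: w4:T. ✓
w4: no successors, so ◇□(r ∧ ¬(r → q)) fails. ✗
w6: successors {w1, w4, w7}; □(r ∧ ¬(r → q)) there: w1:T, w4:T, w7:T. ✓
w7: no successors, so ◇□(r ∧ ¬(r → q)) fails. ✗
— 2 worlds.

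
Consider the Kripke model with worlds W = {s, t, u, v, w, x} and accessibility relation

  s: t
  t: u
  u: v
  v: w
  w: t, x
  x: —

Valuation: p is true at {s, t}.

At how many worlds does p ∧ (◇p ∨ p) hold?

2

s: p is T, ◇p ∨ p is T. ✓
t: p is T, ◇p ∨ p is T. ✓
u: p is F, ◇p ∨ p is F. ✗
v: p is F, ◇p ∨ p is F. ✗
w: p is F, ◇p ∨ p is T. ✗
x: p is F, ◇p ∨ p is F. ✗
Satisfying worlds: {s, t}.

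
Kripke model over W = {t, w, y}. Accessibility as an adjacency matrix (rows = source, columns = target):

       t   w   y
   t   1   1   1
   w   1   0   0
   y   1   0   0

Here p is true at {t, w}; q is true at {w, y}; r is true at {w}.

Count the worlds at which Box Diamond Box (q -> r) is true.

t: successors {t, w, y}; Diamond Box (q -> r) there: t:T, w:F, y:F. ✗
w: successors {t}; Diamond Box (q -> r) there: t:T. ✓
y: successors {t}; Diamond Box (q -> r) there: t:T. ✓
Satisfying worlds: {w, y}.

2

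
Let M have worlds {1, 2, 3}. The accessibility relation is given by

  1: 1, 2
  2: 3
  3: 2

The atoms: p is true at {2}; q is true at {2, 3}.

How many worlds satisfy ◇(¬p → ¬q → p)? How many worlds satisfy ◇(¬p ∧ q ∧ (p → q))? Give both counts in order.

For ◇(¬p → ¬q → p):
1: successors {1, 2}; ¬p → ¬q → p there: 1:F, 2:T. ✓
2: successors {3}; ¬p → ¬q → p there: 3:T. ✓
3: successors {2}; ¬p → ¬q → p there: 2:T. ✓
— 3 worlds.
For ◇(¬p ∧ q ∧ (p → q)):
1: successors {1, 2}; ¬p ∧ q ∧ (p → q) there: 1:F, 2:F. ✗
2: successors {3}; ¬p ∧ q ∧ (p → q) there: 3:T. ✓
3: successors {2}; ¬p ∧ q ∧ (p → q) there: 2:F. ✗
— 1 world.

3 and 1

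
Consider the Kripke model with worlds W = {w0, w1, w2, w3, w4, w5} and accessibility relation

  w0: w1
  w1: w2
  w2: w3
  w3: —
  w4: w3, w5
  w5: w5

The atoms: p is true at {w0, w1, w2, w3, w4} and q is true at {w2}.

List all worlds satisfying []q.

{w1, w3}

w0: successors {w1}; q there: w1:F. ✗
w1: successors {w2}; q there: w2:T. ✓
w2: successors {w3}; q there: w3:F. ✗
w3: no successors, so []q holds vacuously. ✓
w4: successors {w3, w5}; q there: w3:F, w5:F. ✗
w5: successors {w5}; q there: w5:F. ✗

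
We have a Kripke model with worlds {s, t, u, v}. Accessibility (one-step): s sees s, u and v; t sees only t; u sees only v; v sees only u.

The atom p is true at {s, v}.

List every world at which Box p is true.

{u}

s: successors {s, u, v}; p there: s:T, u:F, v:T. ✗
t: successors {t}; p there: t:F. ✗
u: successors {v}; p there: v:T. ✓
v: successors {u}; p there: u:F. ✗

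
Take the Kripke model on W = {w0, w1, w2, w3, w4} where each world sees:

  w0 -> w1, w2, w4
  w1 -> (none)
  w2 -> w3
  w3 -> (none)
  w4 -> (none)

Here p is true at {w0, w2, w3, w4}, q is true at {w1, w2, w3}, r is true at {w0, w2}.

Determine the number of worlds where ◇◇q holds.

w0: successors {w1, w2, w4}; ◇q there: w1:F, w2:T, w4:F. ✓
w1: no successors, so ◇◇q fails. ✗
w2: successors {w3}; ◇q there: w3:F. ✗
w3: no successors, so ◇◇q fails. ✗
w4: no successors, so ◇◇q fails. ✗
Satisfying worlds: {w0}.

1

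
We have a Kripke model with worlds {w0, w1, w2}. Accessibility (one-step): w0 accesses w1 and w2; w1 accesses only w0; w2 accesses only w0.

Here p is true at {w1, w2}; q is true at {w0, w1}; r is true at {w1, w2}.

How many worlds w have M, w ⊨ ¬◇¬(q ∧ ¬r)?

2

w0: ◇¬(q ∧ ¬r) is T. ✗
w1: ◇¬(q ∧ ¬r) is F. ✓
w2: ◇¬(q ∧ ¬r) is F. ✓
Satisfying worlds: {w1, w2}.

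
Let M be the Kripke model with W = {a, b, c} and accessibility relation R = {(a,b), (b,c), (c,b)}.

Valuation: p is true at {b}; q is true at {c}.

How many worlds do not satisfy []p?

a: successors {b}; p there: b:T. ✓
b: successors {c}; p there: c:F. ✗
c: successors {b}; p there: b:T. ✓
Satisfying worlds: {a, c}.
So []p fails at the other 1 world.

1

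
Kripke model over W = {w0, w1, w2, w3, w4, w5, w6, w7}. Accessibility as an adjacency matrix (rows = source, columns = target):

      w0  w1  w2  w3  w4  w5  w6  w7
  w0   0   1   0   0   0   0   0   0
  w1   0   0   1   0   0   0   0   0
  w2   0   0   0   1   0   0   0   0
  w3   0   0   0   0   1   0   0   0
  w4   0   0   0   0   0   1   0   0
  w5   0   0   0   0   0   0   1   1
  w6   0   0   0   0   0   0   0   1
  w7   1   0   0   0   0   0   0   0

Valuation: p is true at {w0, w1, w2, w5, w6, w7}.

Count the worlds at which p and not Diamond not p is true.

5

w0: p is T, not Diamond not p is T. ✓
w1: p is T, not Diamond not p is T. ✓
w2: p is T, not Diamond not p is F. ✗
w3: p is F, not Diamond not p is F. ✗
w4: p is F, not Diamond not p is T. ✗
w5: p is T, not Diamond not p is T. ✓
w6: p is T, not Diamond not p is T. ✓
w7: p is T, not Diamond not p is T. ✓
Satisfying worlds: {w0, w1, w5, w6, w7}.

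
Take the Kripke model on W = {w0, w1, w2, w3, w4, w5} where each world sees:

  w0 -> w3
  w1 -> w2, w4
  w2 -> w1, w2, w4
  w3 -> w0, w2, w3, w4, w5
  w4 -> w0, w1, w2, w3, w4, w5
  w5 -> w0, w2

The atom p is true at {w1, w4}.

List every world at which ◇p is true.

w0: successors {w3}; p there: w3:F. ✗
w1: successors {w2, w4}; p there: w2:F, w4:T. ✓
w2: successors {w1, w2, w4}; p there: w1:T, w2:F, w4:T. ✓
w3: successors {w0, w2, w3, w4, w5}; p there: w0:F, w2:F, w3:F, w4:T, w5:F. ✓
w4: successors {w0, w1, w2, w3, w4, w5}; p there: w0:F, w1:T, w2:F, w3:F, w4:T, w5:F. ✓
w5: successors {w0, w2}; p there: w0:F, w2:F. ✗

{w1, w2, w3, w4}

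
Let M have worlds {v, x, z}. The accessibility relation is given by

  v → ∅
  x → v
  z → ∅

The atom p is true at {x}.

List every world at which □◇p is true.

{v, z}

v: no successors, so □◇p holds vacuously. ✓
x: successors {v}; ◇p there: v:F. ✗
z: no successors, so □◇p holds vacuously. ✓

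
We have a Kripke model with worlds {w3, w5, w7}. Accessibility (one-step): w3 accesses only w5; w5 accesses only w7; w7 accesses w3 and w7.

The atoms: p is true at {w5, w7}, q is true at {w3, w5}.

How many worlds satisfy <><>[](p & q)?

2

w3: successors {w5}; <>[](p & q) there: w5:F. ✗
w5: successors {w7}; <>[](p & q) there: w7:T. ✓
w7: successors {w3, w7}; <>[](p & q) there: w3:F, w7:T. ✓
Satisfying worlds: {w5, w7}.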